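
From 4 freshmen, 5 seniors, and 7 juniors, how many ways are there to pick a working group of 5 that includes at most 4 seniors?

Split by how many seniors are chosen (0 through 4).
Sum: C(5,0)·C(11,5) + C(5,1)·C(11,4) + C(5,2)·C(11,3) + C(5,3)·C(11,2) + C(5,4)·C(11,1) = 462 + 1650 + 1650 + 550 + 55 = 4367.

4367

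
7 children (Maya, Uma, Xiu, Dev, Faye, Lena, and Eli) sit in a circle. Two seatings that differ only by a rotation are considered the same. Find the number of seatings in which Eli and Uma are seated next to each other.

240

Glue Eli and Uma into a block (2 internal orders). Seating 6 units around a circle gives (5)! arrangements.
So 2 × (5)! = 2 × 120 = 240.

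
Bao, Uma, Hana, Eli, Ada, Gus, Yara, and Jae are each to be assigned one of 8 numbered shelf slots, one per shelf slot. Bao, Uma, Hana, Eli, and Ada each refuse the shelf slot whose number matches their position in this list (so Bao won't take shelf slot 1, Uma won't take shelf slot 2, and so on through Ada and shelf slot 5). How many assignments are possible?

21234

Let Aᵢ (for 1 ≤ i ≤ 5) be the placements that put person i in their forbidden shelf slot. Any j of these fix j positions, leaving (8−j)! ways to fill the rest, and there are C(5,j) ways to pick which j.
By inclusion–exclusion, the number of valid placements is Σ_{j=0}^{5} (−1)^j C(5,j)·(8−j)!.
Computing: 40320 − 25200 + 7200 − 1200 + 120 − 6 = 21234.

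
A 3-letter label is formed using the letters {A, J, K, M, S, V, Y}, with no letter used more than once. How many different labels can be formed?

210

This is a permutation of 3 out of 7: P(7,3) = 7!/4!.
That product is 7 × 6 × 5 = 210.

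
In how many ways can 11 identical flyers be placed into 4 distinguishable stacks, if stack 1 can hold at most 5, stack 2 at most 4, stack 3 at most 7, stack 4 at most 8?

195

Without the upper bounds there are C(14,3) = 364 ways to split 11 among 4 stacks.
Subtract solutions that violate a single cap (substitute x_i' = x_i − (cap_i+1)): x_1 ≥ 6 gives C(8,3) = 56; x_2 ≥ 5 gives C(9,3) = 84; x_3 ≥ 8 gives C(6,3) = 20; x_4 ≥ 9 gives C(5,3) = 10. Together 170.
Add back pairs where two caps are both exceeded: 1 + 0 + 0 + 0 + 0 + 0 = 1.
By inclusion–exclusion the count is 364 − 170 + 1 = 195.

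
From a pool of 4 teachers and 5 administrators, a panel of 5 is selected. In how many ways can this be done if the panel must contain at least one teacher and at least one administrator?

Unrestricted: C(9,5) = 126 ways to pick any 5 of the 9.
Subtract selections that omit an entire group: no teachers → C(5,5) = 1; no administrators → C(4,5) = 0.
Both groups omitted at once is impossible, so 126 − 1 = 125.

125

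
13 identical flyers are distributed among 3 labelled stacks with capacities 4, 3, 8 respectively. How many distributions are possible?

By stars and bars, unrestricted non-negative solutions to x_1+…+x_3 = 13 number C(13+2,2) = 105.
Subtract solutions that violate a single cap (substitute x_i' = x_i − (cap_i+1)): x_1 ≥ 5 gives C(10,2) = 45; x_2 ≥ 4 gives C(11,2) = 55; x_3 ≥ 9 gives C(6,2) = 15. Together 115.
Add back pairs where two caps are both exceeded: 15 + 0 + 1 = 16.
By inclusion–exclusion the count is 105 − 115 + 16 = 6.

6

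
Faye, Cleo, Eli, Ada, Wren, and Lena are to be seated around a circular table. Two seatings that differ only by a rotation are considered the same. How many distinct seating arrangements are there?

120

Seat Faye anywhere (absorbing the rotational symmetry), then permute the other 5: (5)! = 120.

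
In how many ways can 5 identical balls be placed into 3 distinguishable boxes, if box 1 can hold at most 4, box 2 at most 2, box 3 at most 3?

By stars and bars, unrestricted non-negative solutions to x_1+…+x_3 = 5 number C(5+2,2) = 21.
Subtract solutions that violate a single cap (substitute x_i' = x_i − (cap_i+1)): x_1 ≥ 5 gives C(2,2) = 1; x_2 ≥ 3 gives C(4,2) = 6; x_3 ≥ 4 gives C(3,2) = 3. Together 10.
No two caps can be exceeded simultaneously, so the pair terms are all 0.
By inclusion–exclusion the count is 21 − 10 + 0 = 11.

11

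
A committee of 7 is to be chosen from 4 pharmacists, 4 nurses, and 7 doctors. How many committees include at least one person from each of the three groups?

5768

Total 7-person selections from all 15: C(15,7) = 6435.
Subtract selections that omit an entire group: no pharmacists → C(11,7) = 330; no nurses → C(11,7) = 330; no doctors → C(8,7) = 8.
Add back selections omitting two groups (i.e. drawn from a single group): C(4,7) + C(4,7) + C(7,7) = 1.
By inclusion–exclusion: 6435 − 668 + 1 = 5768.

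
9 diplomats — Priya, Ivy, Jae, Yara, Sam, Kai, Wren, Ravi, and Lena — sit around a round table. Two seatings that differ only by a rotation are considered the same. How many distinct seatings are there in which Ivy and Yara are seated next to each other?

Treat {Ivy, Yara} as one unit (2 internal orders) and seat the resulting 8 units around the table: (7)! circular arrangements.
So 2 × (7)! = 2 × 5040 = 10080.

10080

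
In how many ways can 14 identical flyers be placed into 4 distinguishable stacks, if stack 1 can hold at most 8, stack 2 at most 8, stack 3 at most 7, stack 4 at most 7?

Ignoring the caps, the number of non-negative solutions to x_1+…+x_4 = 14 is C(17,3) = 680.
Subtract solutions that violate a single cap (substitute x_i' = x_i − (cap_i+1)): x_1 ≥ 9 gives C(8,3) = 56; x_2 ≥ 9 gives C(8,3) = 56; x_3 ≥ 8 gives C(9,3) = 84; x_4 ≥ 8 gives C(9,3) = 84. Together 280.
No two caps can be exceeded simultaneously, so the pair terms are all 0.
By inclusion–exclusion the count is 680 − 280 + 0 = 400.

400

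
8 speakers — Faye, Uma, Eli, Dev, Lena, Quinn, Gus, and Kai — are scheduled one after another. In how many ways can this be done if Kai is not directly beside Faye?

30240

There are 8! = 40320 arrangements in all. If Kai and Faye are adjacent, merging them into one block gives 2·(7)! = 10080 arrangements.
So 40320 − 10080 = 30240 arrangements keep them apart.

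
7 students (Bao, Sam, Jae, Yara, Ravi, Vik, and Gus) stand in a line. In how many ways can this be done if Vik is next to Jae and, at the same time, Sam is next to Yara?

480

Treat {Vik,Jae} as one block (2 orders) and {Sam,Yara} as another (2 orders).
That leaves 5 units to arrange: 2 × 2 × 5! = 4 × 120 = 480.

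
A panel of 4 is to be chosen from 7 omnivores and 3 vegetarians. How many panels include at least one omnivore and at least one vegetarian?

175

Total 4-person selections from all 10: C(10,4) = 210.
Selections missing a whole group: no omnivores → C(3,4) = 0; no vegetarians → C(7,4) = 35.
Both groups omitted at once is impossible, so 210 − 35 = 175.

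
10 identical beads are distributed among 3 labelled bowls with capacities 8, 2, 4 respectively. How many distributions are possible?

Without the upper bounds there are C(12,2) = 66 ways to split 10 among 3 bowls.
Subtract solutions that violate a single cap (substitute x_i' = x_i − (cap_i+1)): x_1 ≥ 9 gives C(3,2) = 3; x_2 ≥ 3 gives C(9,2) = 36; x_3 ≥ 5 gives C(7,2) = 21. Together 60.
Add back pairs where two caps are both exceeded: 0 + 0 + 6 = 6.
By inclusion–exclusion the count is 66 − 60 + 6 = 12.

12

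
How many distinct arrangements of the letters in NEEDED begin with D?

20

Fix D in the first position and arrange the remaining 5 letters.
Those 5 letters have E appearing 3 times, giving (5)!/(3!) = 20.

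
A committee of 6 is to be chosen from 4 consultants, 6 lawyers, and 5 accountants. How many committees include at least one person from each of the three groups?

4250

With no constraint there are C(15,6) = 5005 possible selections.
Subtract selections that omit an entire group: no consultants → C(11,6) = 462; no lawyers → C(9,6) = 84; no accountants → C(10,6) = 210.
Add back selections omitting two groups (i.e. drawn from a single group): C(4,6) + C(6,6) + C(5,6) = 1.
By inclusion–exclusion: 5005 − 756 + 1 = 4250.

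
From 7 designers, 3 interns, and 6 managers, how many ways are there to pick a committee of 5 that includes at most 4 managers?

Split by how many managers are chosen (0 through 4).
Sum: C(6,0)·C(10,5) + C(6,1)·C(10,4) + C(6,2)·C(10,3) + C(6,3)·C(10,2) + C(6,4)·C(10,1) = 252 + 1260 + 1800 + 900 + 150 = 4362.

4362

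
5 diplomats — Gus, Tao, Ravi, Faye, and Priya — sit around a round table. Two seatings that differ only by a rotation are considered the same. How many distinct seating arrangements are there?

Seat Gus anywhere (absorbing the rotational symmetry), then permute the other 4: (4)! = 24.

24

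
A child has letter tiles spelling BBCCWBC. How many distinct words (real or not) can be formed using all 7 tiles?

The 7 letters of BBCCWBC have repeats: B appearing 3 times and C appearing 3 times.
So there are 7! / (3!·3!) = 140 distinguishable arrangements.

140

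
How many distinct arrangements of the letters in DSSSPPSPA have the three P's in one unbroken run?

210

Treat the 3 copies of P as a single block. The multiset to arrange is then {PPP, A, D, S, S, S, S}, 7 items in all.
That gives (7)!/(4!) = 210 arrangements.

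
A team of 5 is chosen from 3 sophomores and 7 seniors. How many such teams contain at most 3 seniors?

126

Split by how many seniors are chosen (0 through 3).
Sum: C(7,0)·C(3,5) + C(7,1)·C(3,4) + C(7,2)·C(3,3) + C(7,3)·C(3,2) = 0 + 0 + 21 + 105 = 126.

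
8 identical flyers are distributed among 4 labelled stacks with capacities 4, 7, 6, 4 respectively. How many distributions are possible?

By stars and bars, unrestricted non-negative solutions to x_1+…+x_4 = 8 number C(8+3,3) = 165.
Subtract solutions that violate a single cap (substitute x_i' = x_i − (cap_i+1)): x_1 ≥ 5 gives C(6,3) = 20; x_2 ≥ 8 gives C(3,3) = 1; x_3 ≥ 7 gives C(4,3) = 4; x_4 ≥ 5 gives C(6,3) = 20. Together 45.
No two caps can be exceeded simultaneously, so the pair terms are all 0.
By inclusion–exclusion the count is 165 − 45 + 0 = 120.

120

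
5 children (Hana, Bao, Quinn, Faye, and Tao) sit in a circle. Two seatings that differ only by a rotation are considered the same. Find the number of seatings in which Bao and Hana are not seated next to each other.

12

All circular seatings of 5 people number (4)! = 24.
Seatings with Bao beside Hana: treat them as a block with 2 internal orders, giving 2 × (3)! = 12.
Subtracting, 24 − 12 = 12.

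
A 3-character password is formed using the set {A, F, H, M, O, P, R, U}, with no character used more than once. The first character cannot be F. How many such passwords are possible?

294

The first character has 8−1 = 7 choices (anything except F).
The remaining 2 characters are filled from the other 7 symbols without repetition: 7 × 6 = 42.
Total: 7 × 42 = 294.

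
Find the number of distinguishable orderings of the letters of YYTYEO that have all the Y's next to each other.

24

Treat the 3 copies of Y as a single block. The multiset to arrange is then {YYY, E, O, T}, 4 items in all.
All 4 items are distinct, so there are (4)! = 24 arrangements.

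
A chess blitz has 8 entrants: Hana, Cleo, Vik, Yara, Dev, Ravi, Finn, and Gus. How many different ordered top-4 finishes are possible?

1680

This is an ordered selection of 4 from 8: P(8,4).
That gives 8 × 7 × 6 × 5 = 1680.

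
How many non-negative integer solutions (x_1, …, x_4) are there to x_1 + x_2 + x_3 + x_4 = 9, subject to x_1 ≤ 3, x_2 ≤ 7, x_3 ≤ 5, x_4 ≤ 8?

Ignoring the caps, the number of non-negative solutions to x_1+…+x_4 = 9 is C(12,3) = 220.
Subtract solutions that violate a single cap (substitute x_i' = x_i − (cap_i+1)): x_1 ≥ 4 gives C(8,3) = 56; x_2 ≥ 8 gives C(4,3) = 4; x_3 ≥ 6 gives C(6,3) = 20; x_4 ≥ 9 gives C(3,3) = 1. Together 81.
No two caps can be exceeded simultaneously, so the pair terms are all 0.
By inclusion–exclusion the count is 220 − 81 + 0 = 139.

139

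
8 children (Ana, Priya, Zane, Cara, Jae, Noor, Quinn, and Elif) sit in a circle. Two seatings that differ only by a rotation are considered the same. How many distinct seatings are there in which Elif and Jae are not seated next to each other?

3600

All circular seatings of 8 people number (7)! = 5040.
Seatings with Elif beside Jae: treat them as a block with 2 internal orders, giving 2 × (6)! = 1440.
Subtracting, 5040 − 1440 = 3600.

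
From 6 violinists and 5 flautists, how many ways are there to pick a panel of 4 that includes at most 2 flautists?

Split by how many flautists are chosen (0 through 2).
Sum: C(5,0)·C(6,4) + C(5,1)·C(6,3) + C(5,2)·C(6,2) = 15 + 100 + 150 = 265.

265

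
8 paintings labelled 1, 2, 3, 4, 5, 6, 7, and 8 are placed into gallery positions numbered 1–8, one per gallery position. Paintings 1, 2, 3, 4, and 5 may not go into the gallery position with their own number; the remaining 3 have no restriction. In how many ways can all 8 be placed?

21234

Let Aᵢ (for 1 ≤ i ≤ 5) be the placements that put painting i in its forbidden gallery position. Any j of these fix j positions, leaving (8−j)! ways to fill the rest, and there are C(5,j) ways to pick which j.
By inclusion–exclusion, the number of valid placements is Σ_{j=0}^{5} (−1)^j C(5,j)·(8−j)!.
Computing: 40320 − 25200 + 7200 − 1200 + 120 − 6 = 21234.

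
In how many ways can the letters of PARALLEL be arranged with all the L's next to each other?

360

Treat the 3 copies of L as a single block. The multiset to arrange is then {LLL, A, A, E, P, R}, 6 items in all.
That gives (6)!/(2!) = 360 arrangements.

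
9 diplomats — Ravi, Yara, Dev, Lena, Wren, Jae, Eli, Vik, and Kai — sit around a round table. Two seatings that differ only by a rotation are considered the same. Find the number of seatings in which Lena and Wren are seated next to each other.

10080

Treat {Lena, Wren} as one unit (2 internal orders) and seat the resulting 8 units around the table: (7)! circular arrangements.
So 2 × (7)! = 2 × 5040 = 10080.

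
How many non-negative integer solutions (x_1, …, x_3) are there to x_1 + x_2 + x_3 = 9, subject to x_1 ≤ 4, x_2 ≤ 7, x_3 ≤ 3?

17

Ignoring the caps, the number of non-negative solutions to x_1+…+x_3 = 9 is C(11,2) = 55.
Subtract solutions that violate a single cap (substitute x_i' = x_i − (cap_i+1)): x_1 ≥ 5 gives C(6,2) = 15; x_2 ≥ 8 gives C(3,2) = 3; x_3 ≥ 4 gives C(7,2) = 21. Together 39.
Add back pairs where two caps are both exceeded: 0 + 1 + 0 = 1.
By inclusion–exclusion the count is 55 − 39 + 1 = 17.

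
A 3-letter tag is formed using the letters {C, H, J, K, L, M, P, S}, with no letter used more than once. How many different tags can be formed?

336

Choose and order 3 of the 8 symbols: the first letter has 8 options, the next 7, then 6.
That product is 8 × 7 × 6 = 336.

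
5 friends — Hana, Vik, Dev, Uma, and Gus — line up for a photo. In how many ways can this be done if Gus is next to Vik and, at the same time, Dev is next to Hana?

24

Treat {Gus,Vik} as one block (2 orders) and {Dev,Hana} as another (2 orders).
That leaves 3 units to arrange: 2 × 2 × 3! = 4 × 6 = 24.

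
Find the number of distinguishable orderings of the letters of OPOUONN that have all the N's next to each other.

120

Treat the 2 copies of N as a single block. The multiset to arrange is then {NN, O, O, O, P, U}, 6 items in all.
That gives (6)!/(3!) = 120 arrangements.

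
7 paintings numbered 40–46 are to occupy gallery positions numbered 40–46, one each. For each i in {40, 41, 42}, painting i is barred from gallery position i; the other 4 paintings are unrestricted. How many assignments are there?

3216

Let Aᵢ (for i ∈ {40, 41, 42}) be the placements that put painting i in its forbidden gallery position. Any j of these fix j positions, leaving (7−j)! ways to fill the rest, and there are C(3,j) ways to pick which j.
By inclusion–exclusion, the number of valid placements is Σ_{j=0}^{3} (−1)^j C(3,j)·(7−j)!.
Computing: 5040 − 2160 + 360 − 24 = 3216.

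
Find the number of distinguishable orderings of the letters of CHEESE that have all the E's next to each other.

Treat the 3 copies of E as a single block. The multiset to arrange is then {EEE, C, H, S}, 4 items in all.
All 4 items are distinct, so there are (4)! = 24 arrangements.

24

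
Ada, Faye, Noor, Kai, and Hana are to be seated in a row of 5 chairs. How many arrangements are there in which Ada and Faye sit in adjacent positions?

Place the 3 others and the Ada-Faye pair as 4 objects in a line; the pair has 2 internal arrangements.
That gives 2 × 4! = 2 × 24 = 48.

48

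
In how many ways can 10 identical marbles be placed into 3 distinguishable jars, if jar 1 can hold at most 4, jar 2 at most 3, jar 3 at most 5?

Ignoring the caps, the number of non-negative solutions to x_1+…+x_3 = 10 is C(12,2) = 66.
Subtract solutions that violate a single cap (substitute x_i' = x_i − (cap_i+1)): x_1 ≥ 5 gives C(7,2) = 21; x_2 ≥ 4 gives C(8,2) = 28; x_3 ≥ 6 gives C(6,2) = 15. Together 64.
Add back pairs where two caps are both exceeded: 3 + 0 + 1 = 4.
By inclusion–exclusion the count is 66 − 64 + 4 = 6.

6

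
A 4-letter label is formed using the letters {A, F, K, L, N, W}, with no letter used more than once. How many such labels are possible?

360

Choose and order 4 of the 6 symbols: the first letter has 6 options, the next 5, then 4, 3.
6 × 5 × 4 × 3 = 360.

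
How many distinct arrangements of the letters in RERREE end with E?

10

With the last slot taken by E, it remains to arrange the other 5 letters (RRREE).
Those 5 letters have E appearing twice and R appearing 3 times, giving (5)!/(3!·2!) = 10.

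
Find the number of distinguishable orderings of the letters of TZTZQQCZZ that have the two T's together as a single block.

Treat the 2 copies of T as a single block. The multiset to arrange is then {TT, C, Q, Q, Z, Z, Z, Z}, 8 items in all.
That gives (8)!/(4!·2!) = 840 arrangements.

840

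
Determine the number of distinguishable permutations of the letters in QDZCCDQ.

630

The 7 letters of QDZCCDQ have repeats: C appearing twice, D appearing twice, and Q appearing twice.
Dividing 7! = 5040 by 2!·2!·2! = 8 for the repeated letters gives 630.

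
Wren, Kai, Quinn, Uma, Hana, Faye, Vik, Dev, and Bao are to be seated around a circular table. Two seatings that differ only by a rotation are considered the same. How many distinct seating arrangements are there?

Seat Wren anywhere (absorbing the rotational symmetry), then permute the other 8: (8)! = 40320.

40320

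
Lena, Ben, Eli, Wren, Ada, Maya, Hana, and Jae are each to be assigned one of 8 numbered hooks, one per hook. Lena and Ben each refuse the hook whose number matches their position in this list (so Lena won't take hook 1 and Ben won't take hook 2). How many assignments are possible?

30960

Let Aᵢ (for i ∈ {1, 2}) be the placements that put person i in their forbidden hook. Any j of these fix j positions, leaving (8−j)! ways to fill the rest, and there are C(2,j) ways to pick which j.
By inclusion–exclusion, the number of valid placements is Σ_{j=0}^{2} (−1)^j C(2,j)·(8−j)!.
Computing: 40320 − 10080 + 720 = 30960.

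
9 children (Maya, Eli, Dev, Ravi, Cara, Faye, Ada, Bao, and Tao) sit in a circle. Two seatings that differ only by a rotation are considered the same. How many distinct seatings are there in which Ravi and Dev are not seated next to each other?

Without the restriction there are (8)! = 40320 seatings.
Seatings with Ravi beside Dev: treat them as a block with 2 internal orders, giving 2 × (7)! = 10080.
Subtracting, 40320 − 10080 = 30240.

30240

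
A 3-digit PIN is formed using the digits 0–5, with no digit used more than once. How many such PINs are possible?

120

This is a permutation of 3 out of 6: P(6,3) = 6!/3!.
6 × 5 × 4 = 120.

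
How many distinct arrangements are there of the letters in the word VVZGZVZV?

280

The 8 letters of VVZGZVZV have repeats: V appearing 4 times and Z appearing 3 times.
Dividing 8! = 40320 by 4!·3! = 144 for the repeated letters gives 280.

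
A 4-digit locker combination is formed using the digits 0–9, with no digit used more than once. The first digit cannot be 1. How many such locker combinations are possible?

4536

The first digit has 10−1 = 9 choices (anything except 1).
The remaining 3 digits are filled from the other 9 symbols without repetition: 9 × 8 × 7 = 504.
Total: 9 × 504 = 4536.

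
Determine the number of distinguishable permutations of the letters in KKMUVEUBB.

45360

KKMUVEUBB has 9 letters with B appearing twice, K appearing twice, and U appearing twice.
Dividing 9! = 362880 by 2!·2!·2! = 8 for the repeated letters gives 45360.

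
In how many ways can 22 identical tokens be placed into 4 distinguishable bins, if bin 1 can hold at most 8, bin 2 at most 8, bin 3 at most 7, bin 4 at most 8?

213

Without the upper bounds there are C(25,3) = 2300 ways to split 22 among 4 bins.
Subtract solutions that violate a single cap (substitute x_i' = x_i − (cap_i+1)): x_1 ≥ 9 gives C(16,3) = 560; x_2 ≥ 9 gives C(16,3) = 560; x_3 ≥ 8 gives C(17,3) = 680; x_4 ≥ 9 gives C(16,3) = 560. Together 2360.
Add back pairs where two caps are both exceeded: 35 + 56 + 35 + 56 + 35 + 56 = 273.
By inclusion–exclusion the count is 2300 − 2360 + 273 = 213.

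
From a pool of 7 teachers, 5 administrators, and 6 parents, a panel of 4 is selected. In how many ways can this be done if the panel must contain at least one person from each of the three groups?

Unrestricted: C(18,4) = 3060 ways to pick any 4 of the 18.
Subtract selections that omit an entire group: no teachers → C(11,4) = 330; no administrators → C(13,4) = 715; no parents → C(12,4) = 495.
Add back selections omitting two groups (i.e. drawn from a single group): C(7,4) + C(5,4) + C(6,4) = 55.
By inclusion–exclusion: 3060 − 1540 + 55 = 1575.

1575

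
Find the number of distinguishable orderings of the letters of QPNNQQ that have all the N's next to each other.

Treat the 2 copies of N as a single block. The multiset to arrange is then {NN, P, Q, Q, Q}, 5 items in all.
That gives (5)!/(3!) = 20 arrangements.

20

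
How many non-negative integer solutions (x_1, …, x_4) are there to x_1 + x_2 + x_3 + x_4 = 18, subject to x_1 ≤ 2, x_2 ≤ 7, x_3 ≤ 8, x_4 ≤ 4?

19

Ignoring the caps, the number of non-negative solutions to x_1+…+x_4 = 18 is C(21,3) = 1330.
Subtract solutions that violate a single cap (substitute x_i' = x_i − (cap_i+1)): x_1 ≥ 3 gives C(18,3) = 816; x_2 ≥ 8 gives C(13,3) = 286; x_3 ≥ 9 gives C(12,3) = 220; x_4 ≥ 5 gives C(16,3) = 560. Together 1882.
Add back pairs where two caps are both exceeded: 120 + 84 + 286 + 4 + 56 + 35 = 585.
Subtract triples: 0 + 10 + 4 + 0 = 14.
By inclusion–exclusion the count is 1330 − 1882 + 585 − 14 = 19.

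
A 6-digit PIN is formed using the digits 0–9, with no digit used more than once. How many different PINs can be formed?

151200

This is a permutation of 6 out of 10: P(10,6) = 10!/4!.
That product is 10 × 9 × 8 × 7 × 6 × 5 = 151200.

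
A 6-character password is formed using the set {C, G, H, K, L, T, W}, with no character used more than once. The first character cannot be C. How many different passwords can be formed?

4320

The first character has 7−1 = 6 choices (anything except C).
The remaining 5 characters are filled from the other 6 symbols without repetition: 6 × 5 × 4 × 3 × 2 = 720.
Total: 6 × 720 = 4320.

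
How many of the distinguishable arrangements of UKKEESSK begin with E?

Fix E in the first position and arrange the remaining 7 letters.
Those 7 letters have K appearing 3 times and S appearing twice, giving (7)!/(3!·2!) = 420.

420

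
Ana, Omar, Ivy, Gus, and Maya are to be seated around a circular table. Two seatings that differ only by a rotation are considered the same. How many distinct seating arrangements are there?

24

Around a circle, 5 distinct people have 5!/5 = (4)! = 24 rotationally distinct seatings.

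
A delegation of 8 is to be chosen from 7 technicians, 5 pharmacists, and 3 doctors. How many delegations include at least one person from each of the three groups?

With no constraint there are C(15,8) = 6435 possible selections.
Subtract selections that omit an entire group: no technicians → C(8,8) = 1; no pharmacists → C(10,8) = 45; no doctors → C(12,8) = 495.
Add back selections omitting two groups (i.e. drawn from a single group): C(7,8) + C(5,8) + C(3,8) = 0.
By inclusion–exclusion: 6435 − 541 + 0 = 5894.

5894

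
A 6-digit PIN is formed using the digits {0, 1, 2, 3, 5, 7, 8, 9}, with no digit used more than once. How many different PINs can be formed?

Choose and order 6 of the 8 symbols: the first digit has 8 options, the next 7, and so on down to 3.
That product is 8 × 7 × 6 × 5 × 4 × 3 = 20160.

20160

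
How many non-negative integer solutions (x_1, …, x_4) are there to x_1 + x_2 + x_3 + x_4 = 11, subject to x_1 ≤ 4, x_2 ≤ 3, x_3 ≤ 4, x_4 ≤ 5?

50

By stars and bars, unrestricted non-negative solutions to x_1+…+x_4 = 11 number C(11+3,3) = 364.
Subtract solutions that violate a single cap (substitute x_i' = x_i − (cap_i+1)): x_1 ≥ 5 gives C(9,3) = 84; x_2 ≥ 4 gives C(10,3) = 120; x_3 ≥ 5 gives C(9,3) = 84; x_4 ≥ 6 gives C(8,3) = 56. Together 344.
Add back pairs where two caps are both exceeded: 10 + 4 + 1 + 10 + 4 + 1 = 30.
By inclusion–exclusion the count is 364 − 344 + 30 = 50.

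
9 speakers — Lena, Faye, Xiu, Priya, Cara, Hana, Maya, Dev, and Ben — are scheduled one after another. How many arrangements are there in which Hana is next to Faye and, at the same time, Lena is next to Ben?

Treat {Hana,Faye} as one block (2 orders) and {Lena,Ben} as another (2 orders).
That leaves 7 units to arrange: 2 × 2 × 7! = 4 × 5040 = 20160.

20160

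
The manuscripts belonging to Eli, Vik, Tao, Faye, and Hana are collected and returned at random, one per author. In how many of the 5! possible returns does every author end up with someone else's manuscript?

44

Let Aᵢ be the assignments in which author i gets their own manuscript. We want the size of the complement of A₁∪…∪A_5.
By inclusion–exclusion this is Σ_{j=0}^{5} (−1)^j C(5,j)·(5−j)!.
Computing: 120 − 120 + 60 − 20 + 5 − 1 = 44.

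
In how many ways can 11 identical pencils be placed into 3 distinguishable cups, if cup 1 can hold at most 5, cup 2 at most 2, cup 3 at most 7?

9

Without the upper bounds there are C(13,2) = 78 ways to split 11 among 3 cups.
Subtract solutions that violate a single cap (substitute x_i' = x_i − (cap_i+1)): x_1 ≥ 6 gives C(7,2) = 21; x_2 ≥ 3 gives C(10,2) = 45; x_3 ≥ 8 gives C(5,2) = 10. Together 76.
Add back pairs where two caps are both exceeded: 6 + 0 + 1 = 7.
By inclusion–exclusion the count is 78 − 76 + 7 = 9.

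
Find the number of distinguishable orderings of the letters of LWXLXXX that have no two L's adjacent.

There are 7!/(4!·2!) = 105 arrangements of LWXLXXX in total.
If the two L's are adjacent, glue them into one block, leaving 6 items to arrange: (6)!/(4!) = 30 ways.
Hence 105 − 30 = 75.

75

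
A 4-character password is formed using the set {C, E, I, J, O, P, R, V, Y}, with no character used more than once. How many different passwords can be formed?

3024

With no repetition, fill the 4 characters in order: 9 choices, then 8, down to 6.
That product is 9 × 8 × 7 × 6 = 3024.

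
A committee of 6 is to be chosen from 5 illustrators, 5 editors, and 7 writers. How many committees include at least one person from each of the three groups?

10325

With no constraint there are C(17,6) = 12376 possible selections.
Selections missing a whole group: no illustrators → C(12,6) = 924; no editors → C(12,6) = 924; no writers → C(10,6) = 210.
Add back selections omitting two groups (i.e. drawn from a single group): C(5,6) + C(5,6) + C(7,6) = 7.
By inclusion–exclusion: 12376 − 2058 + 7 = 10325.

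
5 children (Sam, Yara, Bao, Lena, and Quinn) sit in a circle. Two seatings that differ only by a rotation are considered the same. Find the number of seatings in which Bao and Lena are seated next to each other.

12

Glue Bao and Lena into a block (2 internal orders). Seating 4 units around a circle gives (3)! arrangements.
So 2 × (3)! = 2 × 6 = 12.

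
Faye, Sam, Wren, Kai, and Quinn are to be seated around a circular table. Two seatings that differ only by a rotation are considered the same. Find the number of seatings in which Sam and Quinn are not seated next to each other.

Without the restriction there are (4)! = 24 seatings.
Those with Sam next to Quinn: fuse the pair into one unit and seat 4 units around a circle — 2·(3)! = 12.
Subtracting, 24 − 12 = 12.

12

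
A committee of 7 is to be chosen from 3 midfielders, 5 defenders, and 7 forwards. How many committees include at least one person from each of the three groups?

With no constraint there are C(15,7) = 6435 possible selections.
Selections missing a whole group: no midfielders → C(12,7) = 792; no defenders → C(10,7) = 120; no forwards → C(8,7) = 8.
Add back selections omitting two groups (i.e. drawn from a single group): C(3,7) + C(5,7) + C(7,7) = 1.
By inclusion–exclusion: 6435 − 920 + 1 = 5516.

5516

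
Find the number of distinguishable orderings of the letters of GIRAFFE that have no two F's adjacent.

There are 7!/(2!) = 2520 arrangements of GIRAFFE in total.
If the two F's are adjacent, glue them into one block, leaving 6 items to arrange: (6)! = 720 ways.
Subtracting, 2520 − 720 = 1800 arrangements keep the F's apart.

1800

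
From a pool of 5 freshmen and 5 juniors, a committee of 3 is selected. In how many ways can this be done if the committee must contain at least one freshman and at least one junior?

With no constraint there are C(10,3) = 120 possible selections.
Subtract selections that omit an entire group: no freshmen → C(5,3) = 10; no juniors → C(5,3) = 10.
Both groups omitted at once is impossible, so 120 − 20 = 100.

100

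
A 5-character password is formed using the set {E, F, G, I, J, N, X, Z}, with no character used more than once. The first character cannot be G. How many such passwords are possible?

The first character has 8−1 = 7 choices (anything except G).
The remaining 4 characters are filled from the other 7 symbols without repetition: 7 × 6 × 5 × 4 = 840.
Total: 7 × 840 = 5880.

5880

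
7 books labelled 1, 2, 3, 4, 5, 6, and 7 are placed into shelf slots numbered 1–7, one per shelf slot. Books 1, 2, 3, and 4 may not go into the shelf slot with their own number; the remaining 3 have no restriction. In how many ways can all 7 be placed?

Let Aᵢ (for 1 ≤ i ≤ 4) be the placements that put book i in its forbidden shelf slot. Any j of these fix j positions, leaving (7−j)! ways to fill the rest, and there are C(4,j) ways to pick which j.
By inclusion–exclusion, the number of valid placements is Σ_{j=0}^{4} (−1)^j C(4,j)·(7−j)!.
Computing: 5040 − 2880 + 720 − 96 + 6 = 2790.

2790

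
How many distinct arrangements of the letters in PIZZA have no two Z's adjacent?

Total arrangements of PIZZA: 5!/(2!) = 60.
Arrangements with the Z's together: treat ZZ as one letter, giving (4)! = 24.
Subtracting, 60 − 24 = 36 arrangements keep the Z's apart.

36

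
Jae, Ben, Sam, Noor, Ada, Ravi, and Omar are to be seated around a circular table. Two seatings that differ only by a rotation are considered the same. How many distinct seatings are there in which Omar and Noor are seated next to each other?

Treat {Omar, Noor} as one unit (2 internal orders) and seat the resulting 6 units around the table: (5)! circular arrangements.
So 2 × (5)! = 2 × 120 = 240.

240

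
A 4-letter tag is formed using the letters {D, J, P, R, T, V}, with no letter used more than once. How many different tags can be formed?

This is a permutation of 4 out of 6: P(6,4) = 6!/2!.
That product is 6 × 5 × 4 × 3 = 360.

360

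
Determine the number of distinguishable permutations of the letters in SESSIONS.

1680

The 8 letters of SESSIONS have repeats: S appearing 4 times.
Dividing 8! = 40320 by 4! = 24 for the repeated letters gives 1680.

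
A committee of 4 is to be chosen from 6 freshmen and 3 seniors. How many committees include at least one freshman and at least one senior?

111

Total 4-person selections from all 9: C(9,4) = 126.
Selections missing a whole group: no freshmen → C(3,4) = 0; no seniors → C(6,4) = 15.
Both groups omitted at once is impossible, so 126 − 15 = 111.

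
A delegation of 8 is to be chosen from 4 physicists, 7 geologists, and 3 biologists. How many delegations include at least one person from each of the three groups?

Total 8-person selections from all 14: C(14,8) = 3003.
Selections missing a whole group: no physicists → C(10,8) = 45; no geologists → C(7,8) = 0; no biologists → C(11,8) = 165.
Add back selections omitting two groups (i.e. drawn from a single group): C(4,8) + C(7,8) + C(3,8) = 0.
By inclusion–exclusion: 3003 − 210 + 0 = 2793.

2793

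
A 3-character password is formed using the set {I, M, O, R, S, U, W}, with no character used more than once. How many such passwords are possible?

Choose and order 3 of the 7 symbols: the first character has 7 options, the next 6, then 5.
7 × 6 × 5 = 210.

210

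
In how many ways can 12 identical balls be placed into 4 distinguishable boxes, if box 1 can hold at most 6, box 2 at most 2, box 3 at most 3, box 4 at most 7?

54

Without the upper bounds there are C(15,3) = 455 ways to split 12 among 4 boxes.
Subtract solutions that violate a single cap (substitute x_i' = x_i − (cap_i+1)): x_1 ≥ 7 gives C(8,3) = 56; x_2 ≥ 3 gives C(12,3) = 220; x_3 ≥ 4 gives C(11,3) = 165; x_4 ≥ 8 gives C(7,3) = 35. Together 476.
Add back pairs where two caps are both exceeded: 10 + 4 + 0 + 56 + 4 + 1 = 75.
By inclusion–exclusion the count is 455 − 476 + 75 = 54.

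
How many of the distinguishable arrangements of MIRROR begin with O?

20

With the first slot taken by O, it remains to arrange the other 5 letters (MIRRR).
Those 5 letters have R appearing 3 times, giving (5)!/(3!) = 20.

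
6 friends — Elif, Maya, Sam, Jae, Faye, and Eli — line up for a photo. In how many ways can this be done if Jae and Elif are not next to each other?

480

There are 6! = 720 arrangements in all. If Jae and Elif are adjacent, merging them into one block gives 2·(5)! = 240 arrangements.
So 720 − 240 = 480 arrangements keep them apart.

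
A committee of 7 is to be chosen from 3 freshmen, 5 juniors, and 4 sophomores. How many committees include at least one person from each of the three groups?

747

With no constraint there are C(12,7) = 792 possible selections.
Selections missing a whole group: no freshmen → C(9,7) = 36; no juniors → C(7,7) = 1; no sophomores → C(8,7) = 8.
Add back selections omitting two groups (i.e. drawn from a single group): C(3,7) + C(5,7) + C(4,7) = 0.
By inclusion–exclusion: 792 − 45 + 0 = 747.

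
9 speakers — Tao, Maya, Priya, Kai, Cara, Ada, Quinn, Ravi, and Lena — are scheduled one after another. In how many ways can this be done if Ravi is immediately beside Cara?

80640

Treat {Ravi, Cara} as a single unit. There are 8 units to order, and the pair itself can be ordered 2 ways.
That gives 2 × 8! = 2 × 40320 = 80640.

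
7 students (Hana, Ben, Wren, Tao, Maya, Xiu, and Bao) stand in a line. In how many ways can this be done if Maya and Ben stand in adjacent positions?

Glue Maya and Ben into one block (2 internal orders), leaving 6 units to arrange in a row.
So the count is 2·(6)! = 1440.

1440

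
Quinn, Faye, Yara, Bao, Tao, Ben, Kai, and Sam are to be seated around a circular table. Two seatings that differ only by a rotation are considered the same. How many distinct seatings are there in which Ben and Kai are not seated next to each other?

All circular seatings of 8 people number (7)! = 5040.
Those with Ben next to Kai: fuse the pair into one unit and seat 7 units around a circle — 2·(6)! = 1440.
Subtracting, 5040 − 1440 = 3600.

3600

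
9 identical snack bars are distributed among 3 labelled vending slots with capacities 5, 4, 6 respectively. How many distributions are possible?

Ignoring the caps, the number of non-negative solutions to x_1+…+x_3 = 9 is C(11,2) = 55.
Subtract solutions that violate a single cap (substitute x_i' = x_i − (cap_i+1)): x_1 ≥ 6 gives C(5,2) = 10; x_2 ≥ 5 gives C(6,2) = 15; x_3 ≥ 7 gives C(4,2) = 6. Together 31.
No two caps can be exceeded simultaneously, so the pair terms are all 0.
By inclusion–exclusion the count is 55 − 31 + 0 = 24.

24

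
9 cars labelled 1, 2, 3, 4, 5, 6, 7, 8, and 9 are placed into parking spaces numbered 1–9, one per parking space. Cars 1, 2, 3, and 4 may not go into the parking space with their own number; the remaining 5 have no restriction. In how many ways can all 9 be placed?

229080

Let Aᵢ (for 1 ≤ i ≤ 4) be the placements that put car i in its forbidden parking space. Any j of these fix j positions, leaving (9−j)! ways to fill the rest, and there are C(4,j) ways to pick which j.
By inclusion–exclusion, the number of valid placements is Σ_{j=0}^{4} (−1)^j C(4,j)·(9−j)!.
Computing: 362880 − 161280 + 30240 − 2880 + 120 = 229080.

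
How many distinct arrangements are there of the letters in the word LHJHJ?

30

Letter multiplicities in LHJHJ: H×2, J×2, L×1.
So there are 5! / (2!·2!) = 30 distinguishable arrangements.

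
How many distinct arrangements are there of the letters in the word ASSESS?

The 6 letters of ASSESS have repeats: S appearing 4 times.
The number of distinct arrangements is 6!/(4!) = 720/24 = 30.

30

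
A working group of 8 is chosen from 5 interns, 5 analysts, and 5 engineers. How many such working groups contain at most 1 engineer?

Split by how many engineers are chosen (0 through 1).
Sum: C(5,0)·C(10,8) + C(5,1)·C(10,7) = 45 + 600 = 645.

645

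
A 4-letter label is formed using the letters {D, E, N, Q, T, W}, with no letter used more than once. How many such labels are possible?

With no repetition, fill the 4 letters in order: 6 choices, then 5, down to 3.
6 × 5 × 4 × 3 = 360.

360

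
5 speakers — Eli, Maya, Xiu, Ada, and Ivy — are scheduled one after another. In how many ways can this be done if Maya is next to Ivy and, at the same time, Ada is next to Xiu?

24

Treat {Maya,Ivy} as one block (2 orders) and {Ada,Xiu} as another (2 orders).
That leaves 3 units to arrange: 2 × 2 × 3! = 4 × 6 = 24.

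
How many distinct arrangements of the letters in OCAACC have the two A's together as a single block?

20

Treat the 2 copies of A as a single block. The multiset to arrange is then {AA, C, C, C, O}, 5 items in all.
That gives (5)!/(3!) = 20 arrangements.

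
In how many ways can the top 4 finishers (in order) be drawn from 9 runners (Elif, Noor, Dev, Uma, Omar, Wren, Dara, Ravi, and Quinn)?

This is an ordered selection of 4 from 9: P(9,4).
That gives 9 × 8 × 7 × 6 = 3024.

3024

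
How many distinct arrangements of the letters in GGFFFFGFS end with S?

Fix S in the last position and arrange the remaining 8 letters.
Those 8 letters have F appearing 5 times and G appearing 3 times, giving (8)!/(5!·3!) = 56.

56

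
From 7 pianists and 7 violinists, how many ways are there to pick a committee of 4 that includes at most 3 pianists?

Split by how many pianists are chosen (0 through 3).
Sum: C(7,0)·C(7,4) + C(7,1)·C(7,3) + C(7,2)·C(7,2) + C(7,3)·C(7,1) = 35 + 245 + 441 + 245 = 966.

966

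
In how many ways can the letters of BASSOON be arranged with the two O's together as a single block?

360

Treat the 2 copies of O as a single block. The multiset to arrange is then {OO, A, B, N, S, S}, 6 items in all.
That gives (6)!/(2!) = 360 arrangements.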